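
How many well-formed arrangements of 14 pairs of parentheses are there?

Balanced strings of n pairs of brackets are counted by C_n; here n = 14.
C_14 = C(28,14)/15 = 40116600/15 = 2674440.

2674440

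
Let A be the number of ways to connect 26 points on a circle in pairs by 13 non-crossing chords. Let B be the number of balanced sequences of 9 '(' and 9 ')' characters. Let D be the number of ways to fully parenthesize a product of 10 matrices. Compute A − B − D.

733176

Non-crossing perfect matchings of 2n points on a circle are counted by C_n; with 26 points, n = 13. So A = C_13 = 742900.
A balanced arrangement of 9 bracket pairs is a Dyck word of semilength 9, so the count is C_9. So B = C_9 = 4862.
Ways to associate a product of 10 factors correspond to binary trees on 10 leaves, so the count is C_9. So D = C_9 = 4862.
A − B − D = 742900 − 4862 − 4862 = 733176.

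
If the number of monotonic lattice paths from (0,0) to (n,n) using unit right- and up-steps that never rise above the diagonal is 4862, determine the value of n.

Such diagonal-avoiding paths in an n×n grid are counted by C_n, and C_9 = 4862.

9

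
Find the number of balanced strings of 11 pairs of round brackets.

Balanced strings of n pairs of brackets are counted by C_n; here n = 11.
C_11 = 58786.

58786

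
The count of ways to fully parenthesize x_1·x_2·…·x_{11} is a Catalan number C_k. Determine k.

10

Ways to associate a product of 11 factors correspond to binary trees on 11 leaves, so the count is C_10.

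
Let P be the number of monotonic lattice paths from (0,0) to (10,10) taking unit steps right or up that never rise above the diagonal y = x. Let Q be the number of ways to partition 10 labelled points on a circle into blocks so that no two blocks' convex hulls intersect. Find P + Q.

33592

Monotone paths in an n×n grid that stay weakly below the diagonal are counted by C_n; here n = 10. So P = C_10 = 16796.
Non-crossing partitions of an n-element set are counted by C_n; here n = 10. So Q = C_10 = 16796.
P + Q = 16796 + 16796 = 33592.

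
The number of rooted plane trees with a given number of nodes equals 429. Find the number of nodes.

Rooted ordered trees on m nodes are counted by C_{m−1}, and C_7 = 429.
So the index is 7, and the number of nodes is 7 + 1 = 8.

8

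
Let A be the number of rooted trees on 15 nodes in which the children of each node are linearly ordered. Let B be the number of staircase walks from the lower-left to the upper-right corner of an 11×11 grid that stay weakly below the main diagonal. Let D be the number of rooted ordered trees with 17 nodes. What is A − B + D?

37973324

A rooted plane tree on 15 nodes has 14 edges, and such trees are counted by C_14. So A = C_14 = 2674440.
Monotone paths in an n×n grid that stay weakly below the diagonal are counted by C_n; here n = 11. So B = C_11 = 58786.
Rooted ordered (plane) trees on m nodes have m−1 edges and are counted by C_{m−1}; m = 17 gives C_16. So D = C_16 = 35357670.
A − B + D = 2674440 − 58786 + 35357670 = 37973324.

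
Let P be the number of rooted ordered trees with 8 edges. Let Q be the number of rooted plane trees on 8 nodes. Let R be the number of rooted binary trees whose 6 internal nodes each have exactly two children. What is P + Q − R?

Rooted ordered trees with n edges are counted by C_n; here n = 8. So P = C_8 = 1430.
A rooted plane tree on 8 nodes has 7 edges, and such trees are counted by C_7. So Q = C_7 = 429.
The number of full binary trees on 6 internal nodes is the Catalan number C_6. So R = C_6 = 132.
P + Q − R = 1430 + 429 − 132 = 1727.

1727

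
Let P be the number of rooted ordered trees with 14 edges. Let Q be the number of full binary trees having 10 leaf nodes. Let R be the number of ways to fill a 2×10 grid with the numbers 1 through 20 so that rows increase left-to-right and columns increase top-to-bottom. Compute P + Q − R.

A rooted plane tree with 14 edges has 15 nodes, and the count is C_14. So P = C_14 = 2674440.
Full binary trees with 10 leaves have 10−1 = 9 internal nodes, so there are C_9 of them. So Q = C_9 = 4862.
Standard Young tableaux of shape 2×n are counted by C_n; here n = 10. So R = C_10 = 16796.
P + Q − R = 2674440 + 4862 − 16796 = 2662506.

2662506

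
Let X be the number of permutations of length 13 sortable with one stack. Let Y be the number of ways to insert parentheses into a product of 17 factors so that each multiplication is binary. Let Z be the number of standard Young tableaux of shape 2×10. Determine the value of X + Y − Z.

Stack-sortable permutations are exactly the 231-avoiding ones, counted by C_n; here n = 13. So X = C_13 = 742900.
Ways to associate a product of 17 factors correspond to binary trees on 17 leaves, so the count is C_16. So Y = C_16 = 35357670.
Standard Young tableaux of shape 2×n are counted by C_n; here n = 10. So Z = C_10 = 16796.
X + Y − Z = 742900 + 35357670 − 16796 = 36083774.

36083774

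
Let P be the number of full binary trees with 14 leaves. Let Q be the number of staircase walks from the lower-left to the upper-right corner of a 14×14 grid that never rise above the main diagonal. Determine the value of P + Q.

3417340

A full binary tree with L leaves has L−1 internal nodes and is counted by C_{L−1}; L = 14 gives C_13. So P = C_13 = 742900.
Sub-diagonal monotone paths from (0,0) to (14,14) biject with Dyck paths of semilength 14, giving C_14. So Q = C_14 = 2674440.
P + Q = 742900 + 2674440 = 3417340.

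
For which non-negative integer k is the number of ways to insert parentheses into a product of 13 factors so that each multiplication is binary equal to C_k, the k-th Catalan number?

12

Bracketing 13 factors into binary products is counted by C_{13−1} = C_12.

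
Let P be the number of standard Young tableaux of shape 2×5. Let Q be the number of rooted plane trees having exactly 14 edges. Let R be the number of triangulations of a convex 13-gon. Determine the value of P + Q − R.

2615696

By the hook-length formula (or a Dyck-path bijection), SYT of shape 2×5 number C_5. So P = C_5 = 42.
Rooted ordered trees with n edges are counted by C_n; here n = 14. So Q = C_14 = 2674440.
The number of triangulations of a 13-gon is the Catalan number C_11 (index = sides − 2). So R = C_11 = 58786.
P + Q − R = 42 + 2674440 − 58786 = 2615696.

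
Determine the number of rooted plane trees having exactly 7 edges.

Rooted ordered trees with n edges are counted by C_n; here n = 7.
C_7 = C(14,7)/8 = 3432/8 = 429.

429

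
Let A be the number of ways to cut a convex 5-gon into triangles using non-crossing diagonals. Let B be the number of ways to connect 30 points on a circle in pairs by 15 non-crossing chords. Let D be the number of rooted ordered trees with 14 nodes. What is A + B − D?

8951950

Triangulations of a convex m-gon are counted by C_{m−2}; with m = 5 this is C_3. So A = C_3 = 5.
Non-crossing perfect matchings of 2n points on a circle are counted by C_n; with 30 points, n = 15. So B = C_15 = 9694845.
A rooted plane tree on 14 nodes has 13 edges, and such trees are counted by C_13. So D = C_13 = 742900.
A + B − D = 5 + 9694845 − 742900 = 8951950.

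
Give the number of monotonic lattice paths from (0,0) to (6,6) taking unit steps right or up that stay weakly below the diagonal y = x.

Monotone paths in an n×n grid that stay weakly below the diagonal are counted by C_n; here n = 6.
C_6 = 132.

132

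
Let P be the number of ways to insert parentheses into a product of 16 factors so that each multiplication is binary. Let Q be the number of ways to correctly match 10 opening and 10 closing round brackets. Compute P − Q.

Bracketing 16 factors into binary products is counted by C_{16−1} = C_15. So P = C_15 = 9694845.
With 10 pairs the number of balanced bracket strings is the Catalan number C_10. So Q = C_10 = 16796.
P − Q = 9694845 − 16796 = 9678049.

9678049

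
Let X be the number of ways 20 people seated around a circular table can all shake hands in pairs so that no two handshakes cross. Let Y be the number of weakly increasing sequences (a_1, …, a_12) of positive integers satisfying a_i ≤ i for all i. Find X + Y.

224808

Non-crossing handshake pairings of 2n people are counted by C_n; 20 people gives n = 10. So X = C_10 = 16796.
Such sub-staircase sequences of length n are counted by C_n; here n = 12. So Y = C_12 = 208012.
X + Y = 16796 + 208012 = 224808.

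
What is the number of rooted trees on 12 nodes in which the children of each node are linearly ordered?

58786

A rooted plane tree on 12 nodes has 11 edges, and such trees are counted by C_11.
C_11 = C(22,11)/12 = 705432/12 = 58786.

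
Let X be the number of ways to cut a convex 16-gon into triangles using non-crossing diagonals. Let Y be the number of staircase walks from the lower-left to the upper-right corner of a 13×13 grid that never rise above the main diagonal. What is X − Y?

1931540

A convex 16-gon is triangulated into 14 triangles, and the number of such triangulations is the Catalan number C_{16−2} = C_14. So X = C_14 = 2674440.
Monotone paths in an n×n grid that stay weakly below the diagonal are counted by C_n; here n = 13. So Y = C_13 = 742900.
X − Y = 2674440 − 742900 = 1931540.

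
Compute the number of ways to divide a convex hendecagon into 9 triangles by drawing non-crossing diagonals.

Triangulations of a convex m-gon are counted by C_{m−2}; with m = 11 this is C_9.
C_9 = C_8 · 2(2·8+1)/(8+2) = 1430 · 34/10 = 4862.

4862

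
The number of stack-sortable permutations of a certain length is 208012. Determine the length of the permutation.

12

Stack-sortable permutations of [n] are counted by C_n, and C_12 = 208012.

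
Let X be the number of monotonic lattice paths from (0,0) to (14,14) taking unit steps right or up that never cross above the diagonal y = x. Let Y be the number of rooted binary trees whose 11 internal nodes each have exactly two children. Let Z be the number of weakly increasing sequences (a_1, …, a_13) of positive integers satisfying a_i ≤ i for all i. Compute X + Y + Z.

Monotone paths in an n×n grid that stay weakly below the diagonal are counted by C_n; here n = 14. So X = C_14 = 2674440.
Full binary trees with n internal nodes are counted by C_n; here n = 11. So Y = C_11 = 58786.
Weakly increasing sequences with a_i ≤ i biject with Dyck paths of semilength 13, so there are C_13. So Z = C_13 = 742900.
X + Y + Z = 2674440 + 58786 + 742900 = 3476126.

3476126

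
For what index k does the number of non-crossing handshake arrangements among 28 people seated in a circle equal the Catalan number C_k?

With 28 = 2·14 people, non-crossing handshake pairings are non-crossing perfect matchings on a circle, counted by C_14.

14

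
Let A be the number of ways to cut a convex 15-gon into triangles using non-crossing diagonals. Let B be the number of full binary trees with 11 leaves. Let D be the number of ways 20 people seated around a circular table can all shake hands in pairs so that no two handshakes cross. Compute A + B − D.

742900

A convex 15-gon is triangulated into 13 triangles, and the number of such triangulations is the Catalan number C_{15−2} = C_13. So A = C_13 = 742900.
A full binary tree with L leaves has L−1 internal nodes and is counted by C_{L−1}; L = 11 gives C_10. So B = C_10 = 16796.
With 20 = 2·10 people, non-crossing handshake pairings are non-crossing perfect matchings on a circle, counted by C_10. So D = C_10 = 16796.
A + B − D = 742900 + 16796 − 16796 = 742900.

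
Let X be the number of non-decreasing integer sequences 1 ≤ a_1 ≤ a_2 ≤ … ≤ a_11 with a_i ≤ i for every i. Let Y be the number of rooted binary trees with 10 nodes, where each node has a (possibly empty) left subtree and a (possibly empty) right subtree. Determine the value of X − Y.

Weakly increasing sequences with a_i ≤ i biject with Dyck paths of semilength 11, so there are C_11. So X = C_11 = 58786.
Binary trees (left/right distinguished) on n nodes are counted by C_n; here n = 10. So Y = C_10 = 16796.
X − Y = 58786 − 16796 = 41990.

41990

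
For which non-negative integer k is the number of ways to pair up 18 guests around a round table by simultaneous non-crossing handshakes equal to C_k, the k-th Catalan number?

9

Non-crossing handshake pairings of 2n people are counted by C_n; 18 people gives n = 9.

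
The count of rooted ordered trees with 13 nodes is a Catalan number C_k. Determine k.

Rooted ordered (plane) trees on m nodes have m−1 edges and are counted by C_{m−1}; m = 13 gives C_12.

12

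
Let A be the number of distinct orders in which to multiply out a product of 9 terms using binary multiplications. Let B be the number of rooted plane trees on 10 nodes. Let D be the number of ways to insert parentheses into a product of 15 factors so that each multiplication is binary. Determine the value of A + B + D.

2680732

Parenthesizations of m factors correspond to full binary trees with m leaves, counted by C_{m−1}; m = 9 gives C_8. So A = C_8 = 1430.
A rooted plane tree on 10 nodes has 9 edges, and such trees are counted by C_9. So B = C_9 = 4862.
Bracketing 15 factors into binary products is counted by C_{15−1} = C_14. So D = C_14 = 2674440.
A + B + D = 1430 + 4862 + 2674440 = 2680732.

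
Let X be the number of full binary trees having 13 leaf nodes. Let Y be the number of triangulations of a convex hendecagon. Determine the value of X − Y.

A full binary tree with L leaves has L−1 internal nodes and is counted by C_{L−1}; L = 13 gives C_12. So X = C_12 = 208012.
A convex 11-gon is triangulated into 9 triangles, and the number of such triangulations is the Catalan number C_{11−2} = C_9. So Y = C_9 = 4862.
X − Y = 208012 − 4862 = 203150.

203150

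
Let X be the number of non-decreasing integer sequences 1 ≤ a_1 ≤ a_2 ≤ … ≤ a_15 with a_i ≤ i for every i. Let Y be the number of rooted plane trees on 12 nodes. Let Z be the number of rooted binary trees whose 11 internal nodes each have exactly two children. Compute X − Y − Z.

Weakly increasing sequences with a_i ≤ i biject with Dyck paths of semilength 15, so there are C_15. So X = C_15 = 9694845.
Rooted ordered (plane) trees on m nodes have m−1 edges and are counted by C_{m−1}; m = 12 gives C_11. So Y = C_11 = 58786.
The number of full binary trees on 11 internal nodes is the Catalan number C_11. So Z = C_11 = 58786.
X − Y − Z = 9694845 − 58786 − 58786 = 9577273.

9577273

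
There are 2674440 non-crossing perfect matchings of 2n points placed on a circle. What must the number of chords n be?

14

Non-crossing pairings of 2n points on a circle are counted by C_n, and C_14 = 2674440.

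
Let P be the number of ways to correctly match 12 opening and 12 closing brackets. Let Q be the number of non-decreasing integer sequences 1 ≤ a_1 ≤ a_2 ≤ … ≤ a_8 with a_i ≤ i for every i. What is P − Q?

Balanced strings of n pairs of brackets are counted by C_n; here n = 12. So P = C_12 = 208012.
Weakly increasing sequences with a_i ≤ i biject with Dyck paths of semilength 8, so there are C_8. So Q = C_8 = 1430.
P − Q = 208012 − 1430 = 206582.

206582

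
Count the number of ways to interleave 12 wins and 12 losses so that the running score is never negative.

Ballot sequences with n votes each where one side never trails are Dyck words, counted by C_n; here n = 12.
C_12 = C(24,12)/13 = 2704156/13 = 208012.

208012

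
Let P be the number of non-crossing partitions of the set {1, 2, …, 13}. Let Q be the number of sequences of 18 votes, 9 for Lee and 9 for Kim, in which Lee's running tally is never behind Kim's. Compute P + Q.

The non-crossing partitions of [13] form a lattice of size C_13. So P = C_13 = 742900.
Reading a vote for the leader as '(' and for the other as ')' turns such a sequence into a balanced string of 9 pairs, so the count is C_9. So Q = C_9 = 4862.
P + Q = 742900 + 4862 = 747762.

747762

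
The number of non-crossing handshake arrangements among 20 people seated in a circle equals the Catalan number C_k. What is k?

Non-crossing handshake pairings of 2n people are counted by C_n; 20 people gives n = 10.

10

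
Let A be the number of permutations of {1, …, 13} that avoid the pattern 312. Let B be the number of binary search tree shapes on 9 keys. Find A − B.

738038

Permutations of [n] avoiding any single length-3 pattern are counted by C_n; here n = 13. So A = C_13 = 742900.
There are C_n binary search tree shapes on n keys; with n = 9 that is C_9. So B = C_9 = 4862.
A − B = 742900 − 4862 = 738038.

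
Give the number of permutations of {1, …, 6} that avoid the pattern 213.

132

Permutations of [n] avoiding any single length-3 pattern are counted by C_n; here n = 6.
C_6 = C(12,6)/7 = 924/7 = 132.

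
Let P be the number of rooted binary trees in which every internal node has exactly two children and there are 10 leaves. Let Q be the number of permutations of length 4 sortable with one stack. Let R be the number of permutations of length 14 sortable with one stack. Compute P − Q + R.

2679288

Full binary trees with 10 leaves have 10−1 = 9 internal nodes, so there are C_9 of them. So P = C_9 = 4862.
By Knuth's characterisation, the stack-sortable permutations of length 4 are the 231-avoiders, numbering C_4. So Q = C_4 = 14.
By Knuth's characterisation, the stack-sortable permutations of length 14 are the 231-avoiders, numbering C_14. So R = C_14 = 2674440.
P − Q + R = 4862 − 14 + 2674440 = 2679288.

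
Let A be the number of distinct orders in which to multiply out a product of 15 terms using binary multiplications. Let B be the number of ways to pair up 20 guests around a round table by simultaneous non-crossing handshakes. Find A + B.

Parenthesizations of m factors correspond to full binary trees with m leaves, counted by C_{m−1}; m = 15 gives C_14. So A = C_14 = 2674440.
With 20 = 2·10 people, non-crossing handshake pairings are non-crossing perfect matchings on a circle, counted by C_10. So B = C_10 = 16796.
A + B = 2674440 + 16796 = 2691236.

2691236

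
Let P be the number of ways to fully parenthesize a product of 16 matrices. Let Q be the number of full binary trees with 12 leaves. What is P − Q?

9636059

Parenthesizations of m factors correspond to full binary trees with m leaves, counted by C_{m−1}; m = 16 gives C_15. So P = C_15 = 9694845.
A full binary tree with L leaves has L−1 internal nodes and is counted by C_{L−1}; L = 12 gives C_11. So Q = C_11 = 58786.
P − Q = 9694845 − 58786 = 9636059.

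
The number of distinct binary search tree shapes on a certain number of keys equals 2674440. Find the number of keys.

14

Binary search tree shapes on n keys are counted by C_n, and C_14 = 2674440.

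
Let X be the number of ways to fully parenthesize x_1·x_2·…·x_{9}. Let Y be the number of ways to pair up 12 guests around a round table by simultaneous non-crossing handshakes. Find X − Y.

1298

Ways to associate a product of 9 factors correspond to binary trees on 9 leaves, so the count is C_8. So X = C_8 = 1430.
Non-crossing handshake pairings of 2n people are counted by C_n; 12 people gives n = 6. So Y = C_6 = 132.
X − Y = 1430 − 132 = 1298.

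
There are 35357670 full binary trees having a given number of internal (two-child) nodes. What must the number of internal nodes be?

16

Full binary trees with n internal nodes are counted by C_n. The Catalan number equal to 35357670 is C_16.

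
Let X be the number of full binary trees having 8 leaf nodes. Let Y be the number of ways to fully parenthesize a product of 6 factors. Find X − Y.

387

A full binary tree with L leaves has L−1 internal nodes and is counted by C_{L−1}; L = 8 gives C_7. So X = C_7 = 429.
Ways to associate a product of 6 factors correspond to binary trees on 6 leaves, so the count is C_5. So Y = C_5 = 42.
X − Y = 429 − 42 = 387.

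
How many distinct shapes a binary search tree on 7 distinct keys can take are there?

Binary trees (left/right distinguished) on n nodes are counted by C_n; here n = 7.
C_7 = C(14,7)/8 = 3432/8 = 429.

429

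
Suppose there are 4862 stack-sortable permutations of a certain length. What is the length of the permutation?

Stack-sortable permutations of [n] are counted by C_n. The Catalan number equal to 4862 is C_9.

9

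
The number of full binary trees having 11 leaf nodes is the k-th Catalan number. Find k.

10

Full binary trees with 11 leaves have 11−1 = 10 internal nodes, so there are C_10 of them.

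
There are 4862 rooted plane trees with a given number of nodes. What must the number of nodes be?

10

Rooted ordered trees on m nodes are counted by C_{m−1}, and C_9 = 4862.
So the index is 9, and the number of nodes is 9 + 1 = 10.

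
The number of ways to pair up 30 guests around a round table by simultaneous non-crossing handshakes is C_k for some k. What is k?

15

With 30 = 2·15 people, non-crossing handshake pairings are non-crossing perfect matchings on a circle, counted by C_15.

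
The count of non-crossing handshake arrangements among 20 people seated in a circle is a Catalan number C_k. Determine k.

10

Non-crossing handshake pairings of 2n people are counted by C_n; 20 people gives n = 10.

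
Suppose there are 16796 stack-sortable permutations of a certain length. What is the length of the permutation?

Stack-sortable permutations of [n] are counted by C_n, and C_10 = 16796.

10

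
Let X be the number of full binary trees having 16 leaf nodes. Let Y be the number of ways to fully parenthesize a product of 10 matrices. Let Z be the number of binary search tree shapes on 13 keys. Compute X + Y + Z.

10442607

A full binary tree with L leaves has L−1 internal nodes and is counted by C_{L−1}; L = 16 gives C_15. So X = C_15 = 9694845.
Parenthesizations of m factors correspond to full binary trees with m leaves, counted by C_{m−1}; m = 10 gives C_9. So Y = C_9 = 4862.
Rooted binary trees with 13 nodes (each child slot possibly empty) number C_13. So Z = C_13 = 742900.
X + Y + Z = 9694845 + 4862 + 742900 = 10442607.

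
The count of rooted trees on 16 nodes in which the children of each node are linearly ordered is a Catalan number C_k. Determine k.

15

A rooted plane tree on 16 nodes has 15 edges, and such trees are counted by C_15.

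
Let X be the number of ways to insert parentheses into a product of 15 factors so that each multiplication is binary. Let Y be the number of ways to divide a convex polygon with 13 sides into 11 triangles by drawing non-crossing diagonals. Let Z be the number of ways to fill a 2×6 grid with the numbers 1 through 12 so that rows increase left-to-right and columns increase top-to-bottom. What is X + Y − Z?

2733094

Parenthesizations of m factors correspond to full binary trees with m leaves, counted by C_{m−1}; m = 15 gives C_14. So X = C_14 = 2674440.
Triangulations of a convex m-gon are counted by C_{m−2}; with m = 13 this is C_11. So Y = C_11 = 58786.
Standard Young tableaux of shape 2×n are counted by C_n; here n = 6. So Z = C_6 = 132.
X + Y − Z = 2674440 + 58786 − 132 = 2733094.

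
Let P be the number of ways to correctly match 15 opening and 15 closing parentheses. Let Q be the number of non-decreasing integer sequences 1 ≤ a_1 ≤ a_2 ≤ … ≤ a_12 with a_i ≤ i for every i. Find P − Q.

9486833

Balanced strings of n pairs of brackets are counted by C_n; here n = 15. So P = C_15 = 9694845.
Weakly increasing sequences with a_i ≤ i biject with Dyck paths of semilength 12, so there are C_12. So Q = C_12 = 208012.
P − Q = 9694845 − 208012 = 9486833.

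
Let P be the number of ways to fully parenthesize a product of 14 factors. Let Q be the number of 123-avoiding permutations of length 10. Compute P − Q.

Ways to associate a product of 14 factors correspond to binary trees on 14 leaves, so the count is C_13. So P = C_13 = 742900.
Permutations of [n] avoiding any single length-3 pattern are counted by C_n; here n = 10. So Q = C_10 = 16796.
P − Q = 742900 − 16796 = 726104.

726104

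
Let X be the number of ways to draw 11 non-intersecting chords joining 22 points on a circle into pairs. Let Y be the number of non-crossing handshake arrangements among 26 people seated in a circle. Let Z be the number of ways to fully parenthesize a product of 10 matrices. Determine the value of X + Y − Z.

796824

Pairing 22 circle points by 11 non-crossing chords gives C_11 matchings. So X = C_11 = 58786.
With 26 = 2·13 people, non-crossing handshake pairings are non-crossing perfect matchings on a circle, counted by C_13. So Y = C_13 = 742900.
Ways to associate a product of 10 factors correspond to binary trees on 10 leaves, so the count is C_9. So Z = C_9 = 4862.
X + Y − Z = 58786 + 742900 − 4862 = 796824.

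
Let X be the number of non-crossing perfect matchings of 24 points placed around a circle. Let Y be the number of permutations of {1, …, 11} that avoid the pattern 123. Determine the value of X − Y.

Pairing 24 circle points by 12 non-crossing chords gives C_12 matchings. So X = C_12 = 208012.
Permutations of [n] avoiding any single length-3 pattern are counted by C_n; here n = 11. So Y = C_11 = 58786.
X − Y = 208012 − 58786 = 149226.

149226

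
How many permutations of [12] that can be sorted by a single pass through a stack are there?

Stack-sortable permutations are exactly the 231-avoiding ones, counted by C_n; here n = 12.
C_12 = C_11 · 2(2·11+1)/(11+2) = 58786 · 46/13 = 208012.

208012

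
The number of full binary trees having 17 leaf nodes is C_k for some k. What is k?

16

A full binary tree with L leaves has L−1 internal nodes and is counted by C_{L−1}; L = 17 gives C_16.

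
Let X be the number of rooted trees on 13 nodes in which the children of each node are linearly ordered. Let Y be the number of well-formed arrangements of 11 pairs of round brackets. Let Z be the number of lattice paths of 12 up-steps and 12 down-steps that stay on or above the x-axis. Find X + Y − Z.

58786

Rooted ordered (plane) trees on m nodes have m−1 edges and are counted by C_{m−1}; m = 13 gives C_12. So X = C_12 = 208012.
With 11 pairs the number of balanced bracket strings is the Catalan number C_11. So Y = C_11 = 58786.
Paths of 12 up- and 12 down-steps that never dip below the axis are Dyck paths; their count is C_12. So Z = C_12 = 208012.
X + Y − Z = 208012 + 58786 − 208012 = 58786.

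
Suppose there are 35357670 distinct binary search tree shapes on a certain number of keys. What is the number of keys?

16

Binary search tree shapes on n keys are counted by C_n. The Catalan number equal to 35357670 is C_16.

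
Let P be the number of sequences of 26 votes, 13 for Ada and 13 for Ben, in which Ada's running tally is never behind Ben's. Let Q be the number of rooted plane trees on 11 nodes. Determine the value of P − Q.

Ballot sequences with n votes each where one side never trails are Dyck words, counted by C_n; here n = 13. So P = C_13 = 742900.
A rooted plane tree on 11 nodes has 10 edges, and such trees are counted by C_10. So Q = C_10 = 16796.
P − Q = 742900 − 16796 = 726104.

726104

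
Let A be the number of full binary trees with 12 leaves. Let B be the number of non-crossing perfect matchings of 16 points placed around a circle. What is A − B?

A full binary tree with L leaves has L−1 internal nodes and is counted by C_{L−1}; L = 12 gives C_11. So A = C_11 = 58786.
Pairing 16 circle points by 8 non-crossing chords gives C_8 matchings. So B = C_8 = 1430.
A − B = 58786 − 1430 = 57356.

57356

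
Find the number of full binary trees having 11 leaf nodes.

A full binary tree with L leaves has L−1 internal nodes and is counted by C_{L−1}; L = 11 gives C_10.
C_10 = C(20,10)/11 = 184756/11 = 16796.

16796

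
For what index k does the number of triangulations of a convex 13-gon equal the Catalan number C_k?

Triangulations of a convex m-gon are counted by C_{m−2}; with m = 13 this is C_11.

11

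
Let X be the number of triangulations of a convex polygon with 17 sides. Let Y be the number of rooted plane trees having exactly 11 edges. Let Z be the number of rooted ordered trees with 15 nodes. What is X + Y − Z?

7079191

The number of triangulations of a 17-gon is the Catalan number C_15 (index = sides − 2). So X = C_15 = 9694845.
Rooted ordered trees with n edges are counted by C_n; here n = 11. So Y = C_11 = 58786.
Rooted ordered (plane) trees on m nodes have m−1 edges and are counted by C_{m−1}; m = 15 gives C_14. So Z = C_14 = 2674440.
X + Y − Z = 9694845 + 58786 − 2674440 = 7079191.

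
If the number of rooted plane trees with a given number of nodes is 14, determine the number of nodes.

Rooted ordered trees on m nodes are counted by C_{m−1}, and C_4 = 14.
So the index is 4, and the number of nodes is 4 + 1 = 5.

5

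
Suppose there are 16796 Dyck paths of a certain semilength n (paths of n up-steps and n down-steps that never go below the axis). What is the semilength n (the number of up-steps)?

10

Dyck paths of semilength n are counted by C_n, and C_10 = 16796.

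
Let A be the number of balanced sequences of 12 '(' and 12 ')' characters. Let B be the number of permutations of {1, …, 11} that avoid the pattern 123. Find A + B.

266798

A balanced arrangement of 12 bracket pairs is a Dyck word of semilength 12, so the count is C_12. So A = C_12 = 208012.
For any fixed pattern of length 3, the pattern-avoiding permutations of [11] number C_11. So B = C_11 = 58786.
A + B = 208012 + 58786 = 266798.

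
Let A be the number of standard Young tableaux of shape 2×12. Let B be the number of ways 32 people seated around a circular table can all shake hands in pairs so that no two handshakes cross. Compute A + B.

By the hook-length formula (or a Dyck-path bijection), SYT of shape 2×12 number C_12. So A = C_12 = 208012.
With 32 = 2·16 people, non-crossing handshake pairings are non-crossing perfect matchings on a circle, counted by C_16. So B = C_16 = 35357670.
A + B = 208012 + 35357670 = 35565682.

35565682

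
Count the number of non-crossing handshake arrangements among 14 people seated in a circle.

429

Non-crossing handshake pairings of 2n people are counted by C_n; 14 people gives n = 7.
C_7 = 429.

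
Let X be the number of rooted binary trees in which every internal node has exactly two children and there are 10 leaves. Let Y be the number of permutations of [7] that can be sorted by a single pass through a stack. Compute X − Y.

4433

Full binary trees with 10 leaves have 10−1 = 9 internal nodes, so there are C_9 of them. So X = C_9 = 4862.
Stack-sortable permutations are exactly the 231-avoiding ones, counted by C_n; here n = 7. So Y = C_7 = 429.
X − Y = 4862 − 429 = 4433.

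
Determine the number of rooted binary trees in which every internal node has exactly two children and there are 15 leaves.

2674440

A full binary tree with L leaves has L−1 internal nodes and is counted by C_{L−1}; L = 15 gives C_14.
C_14 = 2674440.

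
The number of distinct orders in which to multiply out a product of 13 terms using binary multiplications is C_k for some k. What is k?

12

Parenthesizations of m factors correspond to full binary trees with m leaves, counted by C_{m−1}; m = 13 gives C_12.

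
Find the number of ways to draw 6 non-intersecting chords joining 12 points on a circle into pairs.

Pairing 12 circle points by 6 non-crossing chords gives C_6 matchings.
C_6 = C_5 · 2(2·5+1)/(5+2) = 42 · 22/7 = 132.

132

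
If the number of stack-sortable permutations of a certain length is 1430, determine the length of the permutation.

Stack-sortable permutations of [n] are counted by C_n; 1430 = C_8.

8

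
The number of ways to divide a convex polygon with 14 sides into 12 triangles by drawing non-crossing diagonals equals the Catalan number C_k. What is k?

12

A convex 14-gon is triangulated into 12 triangles, and the number of such triangulations is the Catalan number C_{14−2} = C_12.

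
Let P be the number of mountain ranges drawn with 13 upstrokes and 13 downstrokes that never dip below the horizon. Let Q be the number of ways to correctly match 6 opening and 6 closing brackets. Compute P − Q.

742768

Paths of 13 up- and 13 down-steps that never dip below the axis are Dyck paths; their count is C_13. So P = C_13 = 742900.
A balanced arrangement of 6 bracket pairs is a Dyck word of semilength 6, so the count is C_6. So Q = C_6 = 132.
P − Q = 742900 − 132 = 742768.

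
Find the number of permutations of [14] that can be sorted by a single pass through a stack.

2674440

Stack-sortable permutations are exactly the 231-avoiding ones, counted by C_n; here n = 14.
C_14 = C(28,14)/15 = 40116600/15 = 2674440.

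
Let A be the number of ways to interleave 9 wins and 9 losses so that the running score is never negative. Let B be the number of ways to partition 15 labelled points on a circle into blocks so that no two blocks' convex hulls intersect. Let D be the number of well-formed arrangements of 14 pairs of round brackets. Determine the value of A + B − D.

7025267

Reading a vote for the leader as '(' and for the other as ')' turns such a sequence into a balanced string of 9 pairs, so the count is C_9. So A = C_9 = 4862.
Non-crossing partitions of an n-element set are counted by C_n; here n = 15. So B = C_15 = 9694845.
With 14 pairs the number of balanced bracket strings is the Catalan number C_14. So D = C_14 = 2674440.
A + B − D = 4862 + 9694845 − 2674440 = 7025267.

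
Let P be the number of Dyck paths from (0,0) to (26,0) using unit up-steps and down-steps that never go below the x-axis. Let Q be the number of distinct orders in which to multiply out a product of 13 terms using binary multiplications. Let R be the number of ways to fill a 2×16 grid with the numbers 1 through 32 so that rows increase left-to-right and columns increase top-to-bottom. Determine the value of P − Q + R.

Dyck paths of semilength n (length 2n) are counted by C_n; here n = 13. So P = C_13 = 742900.
Parenthesizations of m factors correspond to full binary trees with m leaves, counted by C_{m−1}; m = 13 gives C_12. So Q = C_12 = 208012.
By the hook-length formula (or a Dyck-path bijection), SYT of shape 2×16 number C_16. So R = C_16 = 35357670.
P − Q + R = 742900 − 208012 + 35357670 = 35892558.

35892558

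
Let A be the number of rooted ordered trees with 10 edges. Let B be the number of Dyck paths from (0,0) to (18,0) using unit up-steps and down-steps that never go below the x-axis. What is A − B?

A rooted plane tree with 10 edges has 11 nodes, and the count is C_10. So A = C_10 = 16796.
Paths of 9 up- and 9 down-steps that never dip below the axis are Dyck paths; their count is C_9. So B = C_9 = 4862.
A − B = 16796 − 4862 = 11934.

11934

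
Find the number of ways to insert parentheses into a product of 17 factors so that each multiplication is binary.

35357670

Parenthesizations of m factors correspond to full binary trees with m leaves, counted by C_{m−1}; m = 17 gives C_16.
C_16 = 35357670.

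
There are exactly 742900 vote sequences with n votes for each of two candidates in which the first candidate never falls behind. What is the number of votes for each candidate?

Such ballot sequences with n votes each are counted by C_n. The Catalan number equal to 742900 is C_13.

13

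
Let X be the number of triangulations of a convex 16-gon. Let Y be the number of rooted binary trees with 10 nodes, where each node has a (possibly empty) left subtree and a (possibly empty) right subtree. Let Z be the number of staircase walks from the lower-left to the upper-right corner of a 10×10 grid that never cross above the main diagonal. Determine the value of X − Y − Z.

2640848

The number of triangulations of a 16-gon is the Catalan number C_14 (index = sides − 2). So X = C_14 = 2674440.
Rooted binary trees with 10 nodes (each child slot possibly empty) number C_10. So Y = C_10 = 16796.
Monotone paths in an n×n grid that stay weakly below the diagonal are counted by C_n; here n = 10. So Z = C_10 = 16796.
X − Y − Z = 2674440 − 16796 − 16796 = 2640848.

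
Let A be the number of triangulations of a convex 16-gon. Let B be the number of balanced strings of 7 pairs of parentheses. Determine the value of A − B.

Triangulations of a convex m-gon are counted by C_{m−2}; with m = 16 this is C_14. So A = C_14 = 2674440.
Balanced strings of n pairs of brackets are counted by C_n; here n = 7. So B = C_7 = 429.
A − B = 2674440 − 429 = 2674011.

2674011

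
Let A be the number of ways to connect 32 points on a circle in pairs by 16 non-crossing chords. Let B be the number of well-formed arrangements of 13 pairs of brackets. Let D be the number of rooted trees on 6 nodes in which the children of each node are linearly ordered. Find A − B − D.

Non-crossing perfect matchings of 2n points on a circle are counted by C_n; with 32 points, n = 16. So A = C_16 = 35357670.
Balanced strings of n pairs of brackets are counted by C_n; here n = 13. So B = C_13 = 742900.
Rooted ordered (plane) trees on m nodes have m−1 edges and are counted by C_{m−1}; m = 6 gives C_5. So D = C_5 = 42.
A − B − D = 35357670 − 742900 − 42 = 34614728.

34614728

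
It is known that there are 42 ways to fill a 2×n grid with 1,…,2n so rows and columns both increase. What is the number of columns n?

5

Standard Young tableaux of shape 2×n are counted by C_n; 42 = C_5.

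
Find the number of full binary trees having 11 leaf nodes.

Full binary trees with 11 leaves have 11−1 = 10 internal nodes, so there are C_10 of them.
C_10 = C(20,10)/11 = 184756/11 = 16796.

16796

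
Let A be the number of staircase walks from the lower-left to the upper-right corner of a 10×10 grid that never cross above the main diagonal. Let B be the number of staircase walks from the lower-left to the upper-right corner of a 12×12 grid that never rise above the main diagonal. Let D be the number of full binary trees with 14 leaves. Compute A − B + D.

551684

Monotone paths in an n×n grid that stay weakly below the diagonal are counted by C_n; here n = 10. So A = C_10 = 16796.
Sub-diagonal monotone paths from (0,0) to (12,12) biject with Dyck paths of semilength 12, giving C_12. So B = C_12 = 208012.
A full binary tree with L leaves has L−1 internal nodes and is counted by C_{L−1}; L = 14 gives C_13. So D = C_13 = 742900.
A − B + D = 16796 − 208012 + 742900 = 551684.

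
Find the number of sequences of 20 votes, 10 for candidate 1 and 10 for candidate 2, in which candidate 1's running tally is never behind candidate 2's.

16796

Reading a vote for the leader as '(' and for the other as ')' turns such a sequence into a balanced string of 10 pairs, so the count is C_10.
C_10 = C_9 · 2(2·9+1)/(9+2) = 4862 · 38/11 = 16796.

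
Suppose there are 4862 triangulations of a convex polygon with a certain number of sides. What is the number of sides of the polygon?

Triangulations of a convex m-gon are counted by C_{m−2}. The Catalan number equal to 4862 is C_9.
So m − 2 = 9, giving m = 11 sides.

11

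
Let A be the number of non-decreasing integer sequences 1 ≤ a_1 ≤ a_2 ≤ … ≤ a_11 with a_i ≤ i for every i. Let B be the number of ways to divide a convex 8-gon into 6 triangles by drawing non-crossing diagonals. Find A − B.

Weakly increasing sequences with a_i ≤ i biject with Dyck paths of semilength 11, so there are C_11. So A = C_11 = 58786.
The number of triangulations of an 8-gon is the Catalan number C_6 (index = sides − 2). So B = C_6 = 132.
A − B = 58786 − 132 = 58654.

58654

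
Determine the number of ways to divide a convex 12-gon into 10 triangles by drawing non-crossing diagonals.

16796

A convex 12-gon is triangulated into 10 triangles, and the number of such triangulations is the Catalan number C_{12−2} = C_10.
C_10 = C(20,10)/11 = 184756/11 = 16796.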